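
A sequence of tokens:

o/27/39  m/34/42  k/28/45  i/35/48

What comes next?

g/29/51

Letter goes o, m, k, i → g (letters move back 2 places in the alphabet).
For the second component, alternating steps +7, −6, +7, −6, …: 27, 34, 28, 35 → 29.
Third component goes 39, 42, 45, 48 → 51 (+3 each step).
Combining the parts gives g/29/51.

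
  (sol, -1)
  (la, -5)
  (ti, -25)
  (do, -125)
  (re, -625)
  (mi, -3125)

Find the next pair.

(fa, -15625)

Note goes sol, la, ti, do, re, mi → fa (runs through the solfège scale do→ti).
Second entry: ×5 each step, so -1, -5, -25, -125, -625, -3125 → -15625.
Putting it together: (fa, -15625).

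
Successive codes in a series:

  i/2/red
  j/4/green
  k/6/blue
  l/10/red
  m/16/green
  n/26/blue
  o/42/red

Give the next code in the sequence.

Letter: letters move forward 1 place in the alphabet; i, j, k, l, m, n, o → p.
Second component: each term is the sum of the two before it, so 2, 4, 6, 10, 16, 26, 42 → 68.
Colour goes red, green, blue, red, green, blue, red → green (repeats red → green → blue).
Putting it together: p/68/green.

p/68/green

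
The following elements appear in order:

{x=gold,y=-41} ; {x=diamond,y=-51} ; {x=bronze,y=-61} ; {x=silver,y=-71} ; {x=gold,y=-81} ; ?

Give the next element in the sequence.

X: repeats gold → diamond → bronze → silver; gold, diamond, bronze, silver, gold → diamond.
Y goes -41, -51, -61, -71, -81 → -91 (−10 each step).
Combining the parts gives {x=diamond,y=-91}.

{x=diamond,y=-91}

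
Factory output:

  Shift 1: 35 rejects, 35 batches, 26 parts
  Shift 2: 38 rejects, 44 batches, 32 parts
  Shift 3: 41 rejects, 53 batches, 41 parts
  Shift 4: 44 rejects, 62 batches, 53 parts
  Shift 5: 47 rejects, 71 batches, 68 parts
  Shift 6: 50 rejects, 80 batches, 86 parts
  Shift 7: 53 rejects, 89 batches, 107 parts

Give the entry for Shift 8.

56 rejects, 98 batches, 131 parts

Rejects goes 35, 38, 41, 44, 47, 50, 53 → 56 (+3 each step).
Batches — +9 each step: 35, 44, 53, 62, 71, 80, 89 → 98.
For the parts, differences are 6, 9, 12, … (increasing by 3 each time): 26, 32, 41, 53, 68, 86, 107 → 131.
Putting it together: 56 rejects, 98 batches, 131 parts.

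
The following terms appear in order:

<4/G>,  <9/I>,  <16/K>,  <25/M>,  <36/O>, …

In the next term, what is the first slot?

First slot: perfect squares: 2², 3², 4², …; 4, 9, 16, 25, 36 → 49.
Letter: letters move forward 2 places in the alphabet; G, I, K, M, O → Q.

49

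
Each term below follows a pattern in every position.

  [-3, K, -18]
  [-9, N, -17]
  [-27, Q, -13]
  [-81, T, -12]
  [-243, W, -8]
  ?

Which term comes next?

For the first coordinate, ×3 each step: -3, -9, -27, -81, -243 → -729.
For the letter, letters move forward 3 places in the alphabet: K, N, Q, T, W → Z.
Third coordinate — alternating steps +1, +4, +1, +4, …: -18, -17, -13, -12, -8 → -7.
Combining the parts gives [-729, Z, -7].

[-729, Z, -7]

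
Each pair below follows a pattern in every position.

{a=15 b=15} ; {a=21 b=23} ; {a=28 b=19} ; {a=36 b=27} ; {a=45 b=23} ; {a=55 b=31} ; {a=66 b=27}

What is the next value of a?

A goes 15, 21, 28, 36, 45, 55, 66 → 78 (differences are 6, 7, 8, … (increasing by 1 each time)).

78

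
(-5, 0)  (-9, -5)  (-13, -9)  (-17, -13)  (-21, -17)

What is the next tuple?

(-25, -21)

First component: −4 each step, so -5, -9, -13, -17, -21 → -25.
For the second component, always the previous value of the first component: 0, -5, -9, -13, -17 → -21.
Putting it together: (-25, -21).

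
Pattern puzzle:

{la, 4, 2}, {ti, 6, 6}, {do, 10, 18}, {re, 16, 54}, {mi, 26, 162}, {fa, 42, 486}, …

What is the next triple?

Note goes la, ti, do, re, mi, fa → sol (runs through the solfège scale do→ti).
Second value: each term is the sum of the two before it, so 4, 6, 10, 16, 26, 42 → 68.
Third value: 2, 6, 18, 54, 162, 486 → 1458 (×3 each step).
So the next triple is {sol, 68, 1458}.

{sol, 68, 1458}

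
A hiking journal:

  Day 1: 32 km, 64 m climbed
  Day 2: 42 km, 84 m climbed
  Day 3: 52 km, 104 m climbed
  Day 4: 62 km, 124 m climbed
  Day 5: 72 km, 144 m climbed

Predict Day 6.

82 km, 164 m climbed

Km: 32, 42, 52, 62, 72 → 82 (+10 each step).
M climbed: always 2 × the km, so 64, 84, 104, 124, 144 → 164.
Putting it together: 82 km, 164 m climbed.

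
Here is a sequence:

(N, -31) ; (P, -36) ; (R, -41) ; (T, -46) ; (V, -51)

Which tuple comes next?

(X, -56)

Letter — letters move forward 2 places in the alphabet: N, P, R, T, V → X.
Second part: -31, -36, -41, -46, -51 → -56 (−5 each step).
So the next tuple is (X, -56).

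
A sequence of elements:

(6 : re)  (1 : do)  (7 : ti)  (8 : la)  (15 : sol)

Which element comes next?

First component goes 6, 1, 7, 8, 15 → 23 (each term is the sum of the two before it).
Note: runs backward through the solfège scale do→ti; re, do, ti, la, sol → fa.
So the next element is (23 : fa).

(23 : fa)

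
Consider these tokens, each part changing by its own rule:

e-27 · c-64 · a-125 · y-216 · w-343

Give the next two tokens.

Letter: e, c, a, y, w → u → s (letters move back 2 places in the alphabet, wrapping A→Z).
Second component goes 27, 64, 125, 216, 343 → 512 → 729 (perfect cubes: 3³, 4³, 5³, …).
So the next two tokens are u-512 and s-729.

u-512 then s-729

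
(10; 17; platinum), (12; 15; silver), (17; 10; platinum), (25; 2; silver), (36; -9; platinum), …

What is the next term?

(50; -23; silver)

First slot goes 10, 12, 17, 25, 36 → 50 (differences are 2, 5, 8, … (increasing by 3 each time)).
Second slot — together with the first slot always sums to 27: 17, 15, 10, 2, -9 → -23.
Metal — alternates platinum ↔ silver: platinum, silver, platinum, silver, platinum → silver.
Combining the parts gives (50; -23; silver).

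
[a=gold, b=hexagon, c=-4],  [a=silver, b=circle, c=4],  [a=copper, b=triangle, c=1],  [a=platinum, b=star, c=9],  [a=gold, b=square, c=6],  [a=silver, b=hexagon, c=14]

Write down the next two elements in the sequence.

[a=copper, b=circle, c=11], [a=platinum, b=triangle, c=19]

A: gold, silver, copper, platinum, gold, silver → copper → platinum (repeats gold → silver → copper → platinum).
B: hexagon, circle, triangle, star, square, hexagon → circle → triangle (repeats hexagon → circle → triangle → star → square).
C: -4, 4, 1, 9, 6, 14 → 11 → 19 (alternating steps +8, −3, +8, −3, …).
So the next two elements are [a=copper, b=circle, c=11] and [a=platinum, b=triangle, c=19].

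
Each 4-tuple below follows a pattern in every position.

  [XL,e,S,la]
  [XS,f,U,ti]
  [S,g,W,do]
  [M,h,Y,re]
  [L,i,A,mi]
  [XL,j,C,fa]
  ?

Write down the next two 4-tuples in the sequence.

Size — repeats XL → XS → S → M → L: XL, XS, S, M, L, XL → XS → S.
For the first letter, letters move forward 1 place in the alphabet: e, f, g, h, i, j → k → l.
Second letter — letters move forward 2 places in the alphabet, wrapping Z→A: S, U, W, Y, A, C → E → G.
Note: runs through the solfège scale do→ti, so la, ti, do, re, mi, fa → sol → la.
Putting the parts together: [XS,k,E,sol] and then [S,l,G,la].

[XS,k,E,sol], [S,l,G,la]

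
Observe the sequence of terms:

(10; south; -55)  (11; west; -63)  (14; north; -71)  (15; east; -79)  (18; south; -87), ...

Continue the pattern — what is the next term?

(19; west; -95)

First component: alternating steps +1, +3, +1, +3, …; 10, 11, 14, 15, 18 → 19.
Direction: repeats south → west → north → east, so south, west, north, east, south → west.
Third component — −8 each step: -55, -63, -71, -79, -87 → -95.
Combining the parts gives (19; west; -95).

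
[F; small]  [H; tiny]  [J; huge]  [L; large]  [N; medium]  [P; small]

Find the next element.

[R; tiny]

Letter goes F, H, J, L, N, P → R (letters move forward 2 places in the alphabet).
Size goes small, tiny, huge, large, medium, small → tiny (repeats small → tiny → huge → large → medium).
Putting it together: [R; tiny].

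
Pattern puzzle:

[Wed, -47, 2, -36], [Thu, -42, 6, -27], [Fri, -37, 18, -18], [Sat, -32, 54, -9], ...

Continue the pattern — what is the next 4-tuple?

Day: runs through the weekdays Mon→Sun; Wed, Thu, Fri, Sat → Sun.
Second component: -47, -42, -37, -32 → -27 (+5 each step).
Third component — ×3 each step: 2, 6, 18, 54 → 162.
Fourth component: -36, -27, -18, -9 → 0 (+9 each step).
Combining the parts gives [Sun, -27, 162, 0].

[Sun, -27, 162, 0]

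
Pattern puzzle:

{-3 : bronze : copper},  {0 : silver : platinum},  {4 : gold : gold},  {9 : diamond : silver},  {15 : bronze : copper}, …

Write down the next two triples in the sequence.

{22 : silver : platinum}, {30 : gold : gold}

First part: -3, 0, 4, 9, 15 → 22 → 30 (differences are 3, 4, 5, … (increasing by 1 each time)).
For the rank, repeats bronze → silver → gold → diamond: bronze, silver, gold, diamond, bronze → silver → gold.
Metal: repeats copper → platinum → gold → silver; copper, platinum, gold, silver, copper → platinum → gold.
So the next two triples are {22 : silver : platinum} and {30 : gold : gold}.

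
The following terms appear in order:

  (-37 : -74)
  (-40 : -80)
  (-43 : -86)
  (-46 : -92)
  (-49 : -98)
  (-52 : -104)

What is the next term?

(-55 : -110)

For the first part, −3 each step: -37, -40, -43, -46, -49, -52 → -55.
Second part — always 2 × the first part: -74, -80, -86, -92, -98, -104 → -110.
Putting it together: (-55 : -110).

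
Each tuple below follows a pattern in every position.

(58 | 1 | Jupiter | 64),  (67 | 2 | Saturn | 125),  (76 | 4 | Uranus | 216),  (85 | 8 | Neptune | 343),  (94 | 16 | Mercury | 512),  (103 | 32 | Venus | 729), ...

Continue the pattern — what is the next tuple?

First slot goes 58, 67, 76, 85, 94, 103 → 112 (+9 each step).
Second slot: 1, 2, 4, 8, 16, 32 → 64 (×2 each step).
Planet goes Jupiter, Saturn, Uranus, Neptune, Mercury, Venus → Earth (runs through the planets Mercury→Neptune).
Fourth slot: perfect cubes: 4³, 5³, 6³, …; 64, 125, 216, 343, 512, 729 → 1000.
Combining the parts gives (112 | 64 | Earth | 1000).

(112 | 64 | Earth | 1000)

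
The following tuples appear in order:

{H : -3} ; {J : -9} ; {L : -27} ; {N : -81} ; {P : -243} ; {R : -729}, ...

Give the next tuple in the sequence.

{T : -2187}

Letter — letters move forward 2 places in the alphabet: H, J, L, N, P, R → T.
Second slot: ×3 each step, so -3, -9, -27, -81, -243, -729 → -2187.
Putting it together: {T : -2187}.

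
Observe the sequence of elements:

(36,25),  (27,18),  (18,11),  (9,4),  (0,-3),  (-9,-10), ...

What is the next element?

For the first value, −9 each step: 36, 27, 18, 9, 0, -9 → -18.
Second value goes 25, 18, 11, 4, -3, -10 → -17 (−7 each step).
Putting it together: (-18,-17).

(-18,-17)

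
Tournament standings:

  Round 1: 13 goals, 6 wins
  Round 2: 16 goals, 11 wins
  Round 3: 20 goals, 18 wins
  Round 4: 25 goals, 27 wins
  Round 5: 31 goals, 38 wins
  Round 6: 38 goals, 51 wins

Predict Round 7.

46 goals, 66 wins

For the goals, differences are 3, 4, 5, … (increasing by 1 each time): 13, 16, 20, 25, 31, 38 → 46.
Wins: differences are 5, 7, 9, … (increasing by 2 each time); 6, 11, 18, 27, 38, 51 → 66.
So the next line is 46 goals, 66 wins.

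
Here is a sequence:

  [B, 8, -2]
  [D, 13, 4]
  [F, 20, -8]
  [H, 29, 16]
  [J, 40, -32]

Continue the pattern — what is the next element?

[L, 53, 64]

Letter — letters move forward 2 places in the alphabet: B, D, F, H, J → L.
Second slot: differences are 5, 7, 9, … (increasing by 2 each time); 8, 13, 20, 29, 40 → 53.
Third slot: -2, 4, -8, 16, -32 → 64 (×(-2) each step).
So the next element is [L, 53, 64].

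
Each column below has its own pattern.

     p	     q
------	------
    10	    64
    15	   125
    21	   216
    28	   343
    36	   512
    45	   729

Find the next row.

55  1000

For the column p, differences are 5, 6, 7, … (increasing by 1 each time): 10, 15, 21, 28, 36, 45 → 55.
Column q: perfect cubes: 4³, 5³, 6³, …; 64, 125, 216, 343, 512, 729 → 1000.
Putting it together: 55  1000.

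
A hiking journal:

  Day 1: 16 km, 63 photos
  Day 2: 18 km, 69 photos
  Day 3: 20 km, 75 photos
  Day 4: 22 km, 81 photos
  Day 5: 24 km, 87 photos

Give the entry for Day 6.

26 km, 93 photos

Km: +2 each step, so 16, 18, 20, 22, 24 → 26.
Photos: +6 each step; 63, 69, 75, 81, 87 → 93.
So the next row is 26 km, 93 photos.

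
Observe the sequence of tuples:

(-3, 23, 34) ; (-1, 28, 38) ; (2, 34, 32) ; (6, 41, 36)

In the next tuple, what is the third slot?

First slot goes -3, -1, 2, 6 → 11 (differences are 2, 3, 4, … (increasing by 1 each time)).
Second slot — differences are 5, 6, 7, … (increasing by 1 each time): 23, 28, 34, 41 → 49.
Third slot goes 34, 38, 32, 36 → 30 (alternating steps +4, −6, +4, −6, …).

30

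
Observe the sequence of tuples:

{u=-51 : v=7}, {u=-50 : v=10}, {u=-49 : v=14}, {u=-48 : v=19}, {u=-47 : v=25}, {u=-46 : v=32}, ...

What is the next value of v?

40

V goes 7, 10, 14, 19, 25, 32 → 40 (differences are 3, 4, 5, … (increasing by 1 each time)).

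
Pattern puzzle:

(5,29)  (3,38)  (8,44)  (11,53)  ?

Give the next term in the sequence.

First value — each term is the sum of the two before it: 5, 3, 8, 11 → 19.
Second value goes 29, 38, 44, 53 → 59 (alternating steps +9, +6, +9, +6, …).
Combining the parts gives (19,59).

(19,59)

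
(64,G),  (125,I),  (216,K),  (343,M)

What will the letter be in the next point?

O

First part goes 64, 125, 216, 343 → 512 (perfect cubes: 4³, 5³, 6³, …).
Letter goes G, I, K, M → O (letters move forward 2 places in the alphabet).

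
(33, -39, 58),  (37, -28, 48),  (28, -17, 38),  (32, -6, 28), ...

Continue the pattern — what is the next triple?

(23, 5, 18)

First component goes 33, 37, 28, 32 → 23 (alternating steps +4, −9, +4, −9, …).
Second component — +11 each step: -39, -28, -17, -6 → 5.
Third component: 58, 48, 38, 28 → 18 (−10 each step).
Putting it together: (23, 5, 18).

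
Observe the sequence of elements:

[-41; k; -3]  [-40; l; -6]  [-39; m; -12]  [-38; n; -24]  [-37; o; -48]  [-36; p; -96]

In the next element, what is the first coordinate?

-35

First coordinate — +1 each step: -41, -40, -39, -38, -37, -36 → -35.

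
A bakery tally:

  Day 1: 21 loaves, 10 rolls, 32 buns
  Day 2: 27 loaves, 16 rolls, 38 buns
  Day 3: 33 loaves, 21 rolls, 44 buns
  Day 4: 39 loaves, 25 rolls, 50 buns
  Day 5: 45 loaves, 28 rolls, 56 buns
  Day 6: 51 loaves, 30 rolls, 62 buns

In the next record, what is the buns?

Loaves goes 21, 27, 33, 39, 45, 51 → 57 (+6 each step).
Rolls: 10, 16, 21, 25, 28, 30 → 31 (differences are 6, 5, 4, … (decreasing by 1 each time)).
For the buns, always 11 more than the loaves: 32, 38, 44, 50, 56, 62 → 68.

68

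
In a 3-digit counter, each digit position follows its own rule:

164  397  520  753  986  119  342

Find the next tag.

First digit goes 1, 3, 5, 7, 9, 1, 3 → 5 (+2 each step, mod 10).
Second digit: +3 each step, mod 10, so 6, 9, 2, 5, 8, 1, 4 → 7.
Third digit: +3 each step, mod 10, so 4, 7, 0, 3, 6, 9, 2 → 5.
Putting it together: 575.

575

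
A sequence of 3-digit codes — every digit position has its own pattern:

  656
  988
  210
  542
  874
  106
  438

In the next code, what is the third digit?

0

For the third digit, +2 each step, mod 10: 6, 8, 0, 2, 4, 6, 8 → 0.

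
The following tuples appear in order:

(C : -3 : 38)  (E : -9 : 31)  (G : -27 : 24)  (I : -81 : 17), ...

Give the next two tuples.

Letter — letters move forward 2 places in the alphabet: C, E, G, I → K → M.
Second part: ×3 each step; -3, -9, -27, -81 → -243 → -729.
Third part goes 38, 31, 24, 17 → 10 → 3 (−7 each step).
Putting the parts together: (K : -243 : 10) and then (M : -729 : 3).

(K : -243 : 10), (M : -729 : 3)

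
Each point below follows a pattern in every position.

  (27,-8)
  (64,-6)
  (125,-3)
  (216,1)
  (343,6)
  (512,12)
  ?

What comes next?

First coordinate: perfect cubes: 3³, 4³, 5³, …; 27, 64, 125, 216, 343, 512 → 729.
Second coordinate — differences are 2, 3, 4, … (increasing by 1 each time): -8, -6, -3, 1, 6, 12 → 19.
Putting it together: (729,19).

(729,19)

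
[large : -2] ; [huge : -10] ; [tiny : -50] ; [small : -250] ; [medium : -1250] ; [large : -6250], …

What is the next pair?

Size: repeats large → huge → tiny → small → medium; large, huge, tiny, small, medium, large → huge.
Second coordinate: ×5 each step, so -2, -10, -50, -250, -1250, -6250 → -31250.
Combining the parts gives [huge : -31250].

[huge : -31250]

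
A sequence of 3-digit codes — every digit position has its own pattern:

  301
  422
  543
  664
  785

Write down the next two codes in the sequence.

806, 927

For the first digit, +1 each step, mod 10: 3, 4, 5, 6, 7 → 8 → 9.
Second digit: +2 each step, mod 10; 0, 2, 4, 6, 8 → 0 → 2.
Third digit: 1, 2, 3, 4, 5 → 6 → 7 (+1 each step, mod 10).
Putting the parts together: 806 and then 927.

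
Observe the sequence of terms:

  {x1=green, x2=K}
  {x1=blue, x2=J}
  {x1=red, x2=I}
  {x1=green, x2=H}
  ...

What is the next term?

{x1=blue, x2=G}

X1: green, blue, red, green → blue (repeats green → blue → red).
For the x2, letters move back 1 place in the alphabet: K, J, I, H → G.
Combining the parts gives {x1=blue, x2=G}.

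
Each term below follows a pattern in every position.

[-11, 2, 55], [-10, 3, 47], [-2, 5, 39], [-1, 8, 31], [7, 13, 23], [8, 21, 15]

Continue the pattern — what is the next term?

[16, 34, 7]

First entry: alternating steps +1, +8, +1, +8, …; -11, -10, -2, -1, 7, 8 → 16.
Second entry goes 2, 3, 5, 8, 13, 21 → 34 (each term is the sum of the two before it).
Third entry: −8 each step; 55, 47, 39, 31, 23, 15 → 7.
So the next term is [16, 34, 7].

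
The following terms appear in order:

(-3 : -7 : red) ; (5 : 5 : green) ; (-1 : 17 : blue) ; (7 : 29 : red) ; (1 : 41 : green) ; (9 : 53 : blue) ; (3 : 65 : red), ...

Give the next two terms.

First part — alternating steps +8, −6, +8, −6, …: -3, 5, -1, 7, 1, 9, 3 → 11 → 5.
Second part: -7, 5, 17, 29, 41, 53, 65 → 77 → 89 (+12 each step).
For the colour, repeats red → green → blue: red, green, blue, red, green, blue, red → green → blue.
So the next two terms are (11 : 77 : green) and (5 : 89 : blue).

(11 : 77 : green), (5 : 89 : blue)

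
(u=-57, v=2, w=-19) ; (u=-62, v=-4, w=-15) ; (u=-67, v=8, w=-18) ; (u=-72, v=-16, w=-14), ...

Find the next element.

U goes -57, -62, -67, -72 → -77 (−5 each step).
V: ×(-2) each step; 2, -4, 8, -16 → 32.
W: -19, -15, -18, -14 → -17 (alternating steps +4, −3, +4, −3, …).
Combining the parts gives (u=-77, v=32, w=-17).

(u=-77, v=32, w=-17)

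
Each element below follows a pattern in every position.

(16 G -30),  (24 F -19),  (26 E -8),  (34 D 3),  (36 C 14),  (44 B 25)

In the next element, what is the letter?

A

Letter — letters move back 1 place in the alphabet: G, F, E, D, C, B → A.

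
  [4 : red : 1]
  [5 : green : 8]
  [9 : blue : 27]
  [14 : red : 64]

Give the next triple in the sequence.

First value goes 4, 5, 9, 14 → 23 (each term is the sum of the two before it).
Colour: repeats red → green → blue, so red, green, blue, red → green.
Third value — perfect cubes: 1³, 2³, 3³, …: 1, 8, 27, 64 → 125.
So the next triple is [23 : green : 125].

[23 : green : 125]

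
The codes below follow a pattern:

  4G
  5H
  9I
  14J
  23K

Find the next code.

37L

First component: each term is the sum of the two before it; 4, 5, 9, 14, 23 → 37.
For the letter, letters move forward 1 place in the alphabet: G, H, I, J, K → L.
So the next code is 37L.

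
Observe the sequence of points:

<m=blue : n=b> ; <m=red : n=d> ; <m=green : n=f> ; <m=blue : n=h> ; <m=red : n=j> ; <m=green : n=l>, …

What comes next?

<m=blue : n=n>

M — repeats blue → red → green: blue, red, green, blue, red, green → blue.
N — letters move forward 2 places in the alphabet: b, d, f, h, j, l → n.
So the next point is <m=blue : n=n>.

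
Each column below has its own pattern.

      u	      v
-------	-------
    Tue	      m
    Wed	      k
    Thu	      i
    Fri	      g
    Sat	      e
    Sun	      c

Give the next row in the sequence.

Mon  a

For the column u, runs through the weekdays Mon→Sun: Tue, Wed, Thu, Fri, Sat, Sun → Mon.
Column v: letters move back 2 places in the alphabet, so m, k, i, g, e, c → a.
Putting it together: Mon  a.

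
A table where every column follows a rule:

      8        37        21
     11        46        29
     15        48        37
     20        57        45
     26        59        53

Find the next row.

First component — differences are 3, 4, 5, … (increasing by 1 each time): 8, 11, 15, 20, 26 → 33.
Second component goes 37, 46, 48, 57, 59 → 68 (alternating steps +9, +2, +9, +2, …).
Third component: 21, 29, 37, 45, 53 → 61 (+8 each step).
Putting it together: 33  68  61.

33  68  61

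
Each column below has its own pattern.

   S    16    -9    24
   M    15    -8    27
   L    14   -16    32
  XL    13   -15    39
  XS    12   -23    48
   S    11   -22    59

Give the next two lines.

M  10  -30  72; L  9  -29  87

Size: repeats S → M → L → XL → XS, so S, M, L, XL, XS, S → M → L.
Second component: −1 each step, so 16, 15, 14, 13, 12, 11 → 10 → 9.
Third component — alternating steps +1, −8, +1, −8, …: -9, -8, -16, -15, -23, -22 → -30 → -29.
Fourth component — differences are 3, 5, 7, … (increasing by 2 each time): 24, 27, 32, 39, 48, 59 → 72 → 87.
So the next two lines are M  10  -30  72 and L  9  -29  87.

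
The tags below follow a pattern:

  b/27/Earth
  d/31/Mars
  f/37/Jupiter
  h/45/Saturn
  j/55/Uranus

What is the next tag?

l/67/Neptune

Letter: letters move forward 2 places in the alphabet; b, d, f, h, j → l.
Second component goes 27, 31, 37, 45, 55 → 67 (differences are 4, 6, 8, … (increasing by 2 each time)).
Planet: runs through the planets Mercury→Neptune; Earth, Mars, Jupiter, Saturn, Uranus → Neptune.
So the next tag is l/67/Neptune.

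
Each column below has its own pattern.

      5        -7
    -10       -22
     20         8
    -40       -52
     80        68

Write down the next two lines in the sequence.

-160  -172; 320  308

For the first component, ×(-2) each step: 5, -10, 20, -40, 80 → -160 → 320.
Second component: -7, -22, 8, -52, 68 → -172 → 308 (always 12 less than the first component).
So the next two lines are -160  -172 and 320  308.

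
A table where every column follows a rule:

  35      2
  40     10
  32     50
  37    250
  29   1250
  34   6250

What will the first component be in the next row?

26

For the first component, alternating steps +5, −8, +5, −8, …: 35, 40, 32, 37, 29, 34 → 26.
Second component — ×5 each step: 2, 10, 50, 250, 1250, 6250 → 31250.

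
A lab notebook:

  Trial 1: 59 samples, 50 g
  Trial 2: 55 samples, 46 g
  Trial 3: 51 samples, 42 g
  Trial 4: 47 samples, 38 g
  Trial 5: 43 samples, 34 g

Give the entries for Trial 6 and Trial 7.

Samples — −4 each step: 59, 55, 51, 47, 43 → 39 → 35.
G: always 9 less than the samples; 50, 46, 42, 38, 34 → 30 → 26.
Putting the parts together: 39 samples, 30 g and then 35 samples, 26 g.

39 samples, 30 g; 35 samples, 26 g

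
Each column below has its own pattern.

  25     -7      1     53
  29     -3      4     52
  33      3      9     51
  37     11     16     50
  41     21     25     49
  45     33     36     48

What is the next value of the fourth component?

47

Fourth component — −1 each step: 53, 52, 51, 50, 49, 48 → 47.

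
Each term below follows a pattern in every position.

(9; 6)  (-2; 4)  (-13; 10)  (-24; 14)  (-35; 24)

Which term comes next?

(-46; 38)

First coordinate: 9, -2, -13, -24, -35 → -46 (−11 each step).
Second coordinate — each term is the sum of the two before it: 6, 4, 10, 14, 24 → 38.
Putting it together: (-46; 38).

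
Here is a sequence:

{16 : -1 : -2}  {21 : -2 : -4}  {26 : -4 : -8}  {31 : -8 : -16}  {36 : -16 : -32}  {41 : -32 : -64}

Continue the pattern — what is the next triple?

First slot — +5 each step: 16, 21, 26, 31, 36, 41 → 46.
Second slot goes -1, -2, -4, -8, -16, -32 → -64 (×2 each step).
Third slot: always 2 × the second slot; -2, -4, -8, -16, -32, -64 → -128.
Combining the parts gives {46 : -64 : -128}.

{46 : -64 : -128}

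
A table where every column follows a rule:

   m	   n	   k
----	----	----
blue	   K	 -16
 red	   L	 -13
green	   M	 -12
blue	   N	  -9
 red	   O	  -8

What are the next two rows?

Column m: blue, red, green, blue, red → green → blue (repeats blue → red → green).
Column n: K, L, M, N, O → P → Q (letters move forward 1 place in the alphabet).
Column k: alternating steps +3, +1, +3, +1, …; -16, -13, -12, -9, -8 → -5 → -4.
Putting the parts together: green  P  -5 and then blue  Q  -4.

green  P  -5; blue  Q  -4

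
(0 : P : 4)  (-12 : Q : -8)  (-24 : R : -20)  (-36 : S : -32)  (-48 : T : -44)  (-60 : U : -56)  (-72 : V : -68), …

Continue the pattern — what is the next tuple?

First coordinate: 0, -12, -24, -36, -48, -60, -72 → -84 (−12 each step).
Letter — letters move forward 1 place in the alphabet: P, Q, R, S, T, U, V → W.
Third coordinate: 4, -8, -20, -32, -44, -56, -68 → -80 (always 4 more than the first coordinate).
Combining the parts gives (-84 : W : -80).

(-84 : W : -80)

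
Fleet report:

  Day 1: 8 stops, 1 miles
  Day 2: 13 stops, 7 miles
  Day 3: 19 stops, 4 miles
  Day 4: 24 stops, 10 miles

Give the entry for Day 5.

30 stops, 7 miles

Stops — alternating steps +5, +6, +5, +6, …: 8, 13, 19, 24 → 30.
Miles: alternating steps +6, −3, +6, −3, …, so 1, 7, 4, 10 → 7.
So the next row is 30 stops, 7 miles.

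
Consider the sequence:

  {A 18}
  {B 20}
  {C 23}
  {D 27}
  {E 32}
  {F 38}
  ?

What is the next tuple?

Letter: letters move forward 1 place in the alphabet, so A, B, C, D, E, F → G.
Second value — differences are 2, 3, 4, … (increasing by 1 each time): 18, 20, 23, 27, 32, 38 → 45.
So the next tuple is {G 45}.

{G 45}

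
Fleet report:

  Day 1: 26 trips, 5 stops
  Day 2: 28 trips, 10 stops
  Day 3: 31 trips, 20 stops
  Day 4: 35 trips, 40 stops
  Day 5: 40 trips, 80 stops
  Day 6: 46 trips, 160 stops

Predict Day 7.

Trips: differences are 2, 3, 4, … (increasing by 1 each time); 26, 28, 31, 35, 40, 46 → 53.
Stops: 5, 10, 20, 40, 80, 160 → 320 (×2 each step).
Combining the parts gives 53 trips, 320 stops.

53 trips, 320 stops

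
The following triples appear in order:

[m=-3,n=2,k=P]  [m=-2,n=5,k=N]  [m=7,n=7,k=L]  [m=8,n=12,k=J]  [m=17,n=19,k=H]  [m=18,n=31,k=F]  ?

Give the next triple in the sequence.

M: -3, -2, 7, 8, 17, 18 → 27 (alternating steps +1, +9, +1, +9, …).
N — each term is the sum of the two before it: 2, 5, 7, 12, 19, 31 → 50.
K: letters move back 2 places in the alphabet; P, N, L, J, H, F → D.
So the next triple is [m=27,n=50,k=D].

[m=27,n=50,k=D]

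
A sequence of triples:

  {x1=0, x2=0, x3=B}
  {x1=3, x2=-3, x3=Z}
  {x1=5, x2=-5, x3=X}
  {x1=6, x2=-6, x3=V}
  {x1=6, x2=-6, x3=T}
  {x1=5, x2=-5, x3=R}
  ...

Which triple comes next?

{x1=3, x2=-3, x3=P}

X1: differences are 3, 2, 1, … (decreasing by 1 each time); 0, 3, 5, 6, 6, 5 → 3.
X2: 0, -3, -5, -6, -6, -5 → -3 (always the negative of the x1).
X3: letters move back 2 places in the alphabet, wrapping A→Z; B, Z, X, V, T, R → P.
Combining the parts gives {x1=3, x2=-3, x3=P}.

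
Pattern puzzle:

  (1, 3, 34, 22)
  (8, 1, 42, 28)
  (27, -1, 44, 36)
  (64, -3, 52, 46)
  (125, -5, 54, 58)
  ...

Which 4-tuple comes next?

First entry — perfect cubes: 1³, 2³, 3³, …: 1, 8, 27, 64, 125 → 216.
Second entry — −2 each step: 3, 1, -1, -3, -5 → -7.
Third entry: alternating steps +8, +2, +8, +2, …, so 34, 42, 44, 52, 54 → 62.
Fourth entry goes 22, 28, 36, 46, 58 → 72 (differences are 6, 8, 10, … (increasing by 2 each time)).
Combining the parts gives (216, -7, 62, 72).

(216, -7, 62, 72)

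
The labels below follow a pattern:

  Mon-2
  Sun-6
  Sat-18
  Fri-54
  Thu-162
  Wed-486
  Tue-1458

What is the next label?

Day: runs backward through the weekdays Mon→Sun; Mon, Sun, Sat, Fri, Thu, Wed, Tue → Mon.
Second component goes 2, 6, 18, 54, 162, 486, 1458 → 4374 (×3 each step).
So the next label is Mon-4374.

Mon-4374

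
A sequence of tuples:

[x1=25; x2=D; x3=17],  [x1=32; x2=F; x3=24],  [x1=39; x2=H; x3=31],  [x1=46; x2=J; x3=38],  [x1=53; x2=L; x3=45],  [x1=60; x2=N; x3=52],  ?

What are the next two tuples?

[x1=67; x2=P; x3=59], [x1=74; x2=R; x3=66]

X1: +7 each step; 25, 32, 39, 46, 53, 60 → 67 → 74.
X2: letters move forward 2 places in the alphabet, so D, F, H, J, L, N → P → R.
X3 goes 17, 24, 31, 38, 45, 52 → 59 → 66 (always 8 less than the x1).
Putting the parts together: [x1=67; x2=P; x3=59] and then [x1=74; x2=R; x3=66].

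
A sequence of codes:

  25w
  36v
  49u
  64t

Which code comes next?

First component: perfect squares: 5², 6², 7², …, so 25, 36, 49, 64 → 81.
Letter: letters move back 1 place in the alphabet, so w, v, u, t → s.
So the next code is 81s.

81s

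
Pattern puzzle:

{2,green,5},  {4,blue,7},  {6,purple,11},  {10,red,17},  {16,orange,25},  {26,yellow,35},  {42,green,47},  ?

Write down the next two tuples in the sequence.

{68,blue,61}, {110,purple,77}

First slot: each term is the sum of the two before it; 2, 4, 6, 10, 16, 26, 42 → 68 → 110.
Colour: repeats green → blue → purple → red → orange → yellow; green, blue, purple, red, orange, yellow, green → blue → purple.
Third slot: differences are 2, 4, 6, … (increasing by 2 each time), so 5, 7, 11, 17, 25, 35, 47 → 61 → 77.
So the next two tuples are {68,blue,61} and {110,purple,77}.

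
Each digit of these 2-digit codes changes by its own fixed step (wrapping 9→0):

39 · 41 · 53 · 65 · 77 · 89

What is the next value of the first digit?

First digit — +1 each step, mod 10: 3, 4, 5, 6, 7, 8 → 9.
Second digit: +2 each step, mod 10; 9, 1, 3, 5, 7, 9 → 1.

9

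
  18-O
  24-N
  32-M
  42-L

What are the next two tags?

54-K then 68-J

First component goes 18, 24, 32, 42 → 54 → 68 (differences are 6, 8, 10, … (increasing by 2 each time)).
Letter: O, N, M, L → K → J (letters move back 1 place in the alphabet).
So the next two tags are 54-K and 68-J.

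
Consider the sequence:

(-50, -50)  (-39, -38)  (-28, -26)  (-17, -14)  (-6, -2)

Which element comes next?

(5, 10)

First entry: +11 each step, so -50, -39, -28, -17, -6 → 5.
Second entry: +12 each step, so -50, -38, -26, -14, -2 → 10.
Putting it together: (5, 10).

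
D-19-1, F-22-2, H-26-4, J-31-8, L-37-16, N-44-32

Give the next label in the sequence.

Letter goes D, F, H, J, L, N → P (letters move forward 2 places in the alphabet).
Second component: 19, 22, 26, 31, 37, 44 → 52 (differences are 3, 4, 5, … (increasing by 1 each time)).
For the third component, ×2 each step: 1, 2, 4, 8, 16, 32 → 64.
Combining the parts gives P-52-64.

P-52-64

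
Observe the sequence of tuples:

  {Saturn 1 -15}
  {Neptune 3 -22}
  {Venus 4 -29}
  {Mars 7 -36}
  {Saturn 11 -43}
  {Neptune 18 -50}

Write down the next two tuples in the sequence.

Planet: repeats Saturn → Neptune → Venus → Mars; Saturn, Neptune, Venus, Mars, Saturn, Neptune → Venus → Mars.
Second component: each term is the sum of the two before it; 1, 3, 4, 7, 11, 18 → 29 → 47.
Third component: -15, -22, -29, -36, -43, -50 → -57 → -64 (−7 each step).
So the next two tuples are {Venus 29 -57} and {Mars 47 -64}.

{Venus 29 -57}, {Mars 47 -64}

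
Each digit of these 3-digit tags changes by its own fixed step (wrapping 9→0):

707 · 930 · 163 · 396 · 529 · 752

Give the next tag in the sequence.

985

For the first digit, +2 each step, mod 10: 7, 9, 1, 3, 5, 7 → 9.
Second digit: 0, 3, 6, 9, 2, 5 → 8 (+3 each step, mod 10).
Third digit: 7, 0, 3, 6, 9, 2 → 5 (+3 each step, mod 10).
So the next tag is 985.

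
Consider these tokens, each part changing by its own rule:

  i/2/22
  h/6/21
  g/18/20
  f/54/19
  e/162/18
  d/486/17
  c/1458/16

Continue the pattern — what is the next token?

b/4374/15

Letter: letters move back 1 place in the alphabet, so i, h, g, f, e, d, c → b.
Second component: 2, 6, 18, 54, 162, 486, 1458 → 4374 (×3 each step).
Third component: 22, 21, 20, 19, 18, 17, 16 → 15 (−1 each step).
Putting it together: b/4374/15.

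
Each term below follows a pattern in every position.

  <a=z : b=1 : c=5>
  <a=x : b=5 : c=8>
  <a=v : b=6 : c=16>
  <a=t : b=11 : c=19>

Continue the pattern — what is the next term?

<a=r : b=17 : c=27>

A: z, x, v, t → r (letters move back 2 places in the alphabet).
B — each term is the sum of the two before it: 1, 5, 6, 11 → 17.
C — alternating steps +3, +8, +3, +8, …: 5, 8, 16, 19 → 27.
So the next term is <a=r : b=17 : c=27>.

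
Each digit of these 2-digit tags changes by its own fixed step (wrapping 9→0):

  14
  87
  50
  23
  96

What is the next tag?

69

First digit: −3 each step, mod 10, so 1, 8, 5, 2, 9 → 6.
Second digit: 4, 7, 0, 3, 6 → 9 (+3 each step, mod 10).
So the next tag is 69.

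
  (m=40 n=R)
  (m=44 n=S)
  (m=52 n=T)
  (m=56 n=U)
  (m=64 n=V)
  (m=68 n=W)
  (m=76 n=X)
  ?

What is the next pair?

(m=80 n=Y)

M goes 40, 44, 52, 56, 64, 68, 76 → 80 (alternating steps +4, +8, +4, +8, …).
N: R, S, T, U, V, W, X → Y (letters move forward 1 place in the alphabet).
So the next pair is (m=80 n=Y).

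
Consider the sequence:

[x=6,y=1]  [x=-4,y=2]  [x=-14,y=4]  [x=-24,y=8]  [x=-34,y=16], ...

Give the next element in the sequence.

[x=-44,y=32]

X goes 6, -4, -14, -24, -34 → -44 (−10 each step).
For the y, ×2 each step: 1, 2, 4, 8, 16 → 32.
So the next element is [x=-44,y=32].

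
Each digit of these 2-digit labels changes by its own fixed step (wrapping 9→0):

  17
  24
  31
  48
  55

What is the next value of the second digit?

Second digit: 7, 4, 1, 8, 5 → 2 (−3 each step, mod 10).

2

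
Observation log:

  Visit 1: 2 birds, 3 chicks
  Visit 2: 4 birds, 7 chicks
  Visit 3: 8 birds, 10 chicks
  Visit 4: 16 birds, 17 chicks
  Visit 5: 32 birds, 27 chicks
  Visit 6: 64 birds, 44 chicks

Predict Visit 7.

Birds: 2, 4, 8, 16, 32, 64 → 128 (×2 each step).
Chicks — each term is the sum of the two before it: 3, 7, 10, 17, 27, 44 → 71.
Putting it together: 128 birds, 71 chicks.

128 birds, 71 chicks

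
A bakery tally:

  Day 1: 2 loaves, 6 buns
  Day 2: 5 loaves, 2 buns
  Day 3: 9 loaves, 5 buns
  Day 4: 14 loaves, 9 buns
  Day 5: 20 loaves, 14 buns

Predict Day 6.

For the loaves, differences are 3, 4, 5, … (increasing by 1 each time): 2, 5, 9, 14, 20 → 27.
Buns — always the previous value of the loaves: 6, 2, 5, 9, 14 → 20.
Combining the parts gives 27 loaves, 20 buns.

27 loaves, 20 buns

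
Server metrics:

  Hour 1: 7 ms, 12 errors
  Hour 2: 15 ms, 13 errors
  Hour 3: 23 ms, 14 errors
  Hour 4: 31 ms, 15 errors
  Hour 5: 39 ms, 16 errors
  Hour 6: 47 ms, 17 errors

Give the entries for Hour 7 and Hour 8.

Ms: +8 each step; 7, 15, 23, 31, 39, 47 → 55 → 63.
Errors: +1 each step, so 12, 13, 14, 15, 16, 17 → 18 → 19.
Putting the parts together: 55 ms, 18 errors and then 63 ms, 19 errors.

55 ms, 18 errors; 63 ms, 19 errors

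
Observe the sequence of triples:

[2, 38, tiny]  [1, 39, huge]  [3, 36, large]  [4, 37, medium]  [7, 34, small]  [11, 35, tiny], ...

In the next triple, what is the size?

huge

Size — repeats tiny → huge → large → medium → small: tiny, huge, large, medium, small, tiny → huge.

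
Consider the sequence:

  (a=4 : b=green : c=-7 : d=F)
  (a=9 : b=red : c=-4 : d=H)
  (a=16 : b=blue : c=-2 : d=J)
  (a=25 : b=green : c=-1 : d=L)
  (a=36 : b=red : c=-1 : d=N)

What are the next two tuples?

(a=49 : b=blue : c=-2 : d=P), (a=64 : b=green : c=-4 : d=R)

A goes 4, 9, 16, 25, 36 → 49 → 64 (perfect squares: 2², 3², 4², …).
B — repeats green → red → blue: green, red, blue, green, red → blue → green.
C goes -7, -4, -2, -1, -1 → -2 → -4 (differences are 3, 2, 1, … (decreasing by 1 each time)).
D: letters move forward 2 places in the alphabet; F, H, J, L, N → P → R.
Putting the parts together: (a=49 : b=blue : c=-2 : d=P) and then (a=64 : b=green : c=-4 : d=R).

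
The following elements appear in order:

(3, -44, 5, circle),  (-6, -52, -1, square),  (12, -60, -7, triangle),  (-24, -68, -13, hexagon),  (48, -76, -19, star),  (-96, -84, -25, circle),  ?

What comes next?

(192, -92, -31, square)

First part goes 3, -6, 12, -24, 48, -96 → 192 (×(-2) each step).
For the second part, −8 each step: -44, -52, -60, -68, -76, -84 → -92.
Third part: 5, -1, -7, -13, -19, -25 → -31 (−6 each step).
Shape: repeats circle → square → triangle → hexagon → star; circle, square, triangle, hexagon, star, circle → square.
Putting it together: (192, -92, -31, square).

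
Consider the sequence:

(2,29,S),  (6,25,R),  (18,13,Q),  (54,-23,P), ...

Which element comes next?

(162,-131,O)

First coordinate: ×3 each step, so 2, 6, 18, 54 → 162.
Second coordinate — together with the first coordinate always sums to 31: 29, 25, 13, -23 → -131.
Letter: letters move back 1 place in the alphabet; S, R, Q, P → O.
Combining the parts gives (162,-131,O).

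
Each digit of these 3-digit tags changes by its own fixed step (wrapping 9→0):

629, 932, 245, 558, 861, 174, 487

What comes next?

790

First digit — +3 each step, mod 10: 6, 9, 2, 5, 8, 1, 4 → 7.
For the second digit, +1 each step, mod 10: 2, 3, 4, 5, 6, 7, 8 → 9.
For the third digit, +3 each step, mod 10: 9, 2, 5, 8, 1, 4, 7 → 0.
So the next tag is 790.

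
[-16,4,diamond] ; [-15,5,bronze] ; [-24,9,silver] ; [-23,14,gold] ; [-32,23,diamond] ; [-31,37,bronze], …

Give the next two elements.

First entry: alternating steps +1, −9, +1, −9, …; -16, -15, -24, -23, -32, -31 → -40 → -39.
Second entry: 4, 5, 9, 14, 23, 37 → 60 → 97 (each term is the sum of the two before it).
Rank: repeats diamond → bronze → silver → gold, so diamond, bronze, silver, gold, diamond, bronze → silver → gold.
So the next two elements are [-40,60,silver] and [-39,97,gold].

[-40,60,silver], [-39,97,gold]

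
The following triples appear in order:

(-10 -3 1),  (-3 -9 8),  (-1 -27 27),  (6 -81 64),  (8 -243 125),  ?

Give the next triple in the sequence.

(15 -729 216)

First coordinate goes -10, -3, -1, 6, 8 → 15 (alternating steps +7, +2, +7, +2, …).
Second coordinate: -3, -9, -27, -81, -243 → -729 (×3 each step).
Third coordinate goes 1, 8, 27, 64, 125 → 216 (perfect cubes: 1³, 2³, 3³, …).
Putting it together: (15 -729 216).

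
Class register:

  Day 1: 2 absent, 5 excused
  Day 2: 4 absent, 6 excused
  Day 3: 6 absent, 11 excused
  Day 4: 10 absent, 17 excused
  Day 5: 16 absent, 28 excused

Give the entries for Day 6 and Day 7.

26 absent, 45 excused; 42 absent, 73 excused

Absent: 2, 4, 6, 10, 16 → 26 → 42 (each term is the sum of the two before it).
Excused: 5, 6, 11, 17, 28 → 45 → 73 (each term is the sum of the two before it).
Putting the parts together: 26 absent, 45 excused and then 42 absent, 73 excused.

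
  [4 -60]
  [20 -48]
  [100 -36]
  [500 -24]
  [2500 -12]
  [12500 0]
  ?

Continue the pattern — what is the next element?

[62500 12]

First entry — ×5 each step: 4, 20, 100, 500, 2500, 12500 → 62500.
Second entry goes -60, -48, -36, -24, -12, 0 → 12 (+12 each step).
Putting it together: [62500 12].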